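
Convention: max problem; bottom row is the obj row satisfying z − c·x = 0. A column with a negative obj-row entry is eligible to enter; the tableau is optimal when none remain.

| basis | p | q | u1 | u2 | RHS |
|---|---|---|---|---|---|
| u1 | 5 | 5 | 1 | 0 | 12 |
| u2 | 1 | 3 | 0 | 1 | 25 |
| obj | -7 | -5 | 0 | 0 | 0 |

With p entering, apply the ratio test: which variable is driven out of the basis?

Column p entries and ratios — u1: 12/5 = 12/5; u2: 25/1 = 25.
Smallest ratio is 12/5 in the row of u1, so u1 leaves.

u1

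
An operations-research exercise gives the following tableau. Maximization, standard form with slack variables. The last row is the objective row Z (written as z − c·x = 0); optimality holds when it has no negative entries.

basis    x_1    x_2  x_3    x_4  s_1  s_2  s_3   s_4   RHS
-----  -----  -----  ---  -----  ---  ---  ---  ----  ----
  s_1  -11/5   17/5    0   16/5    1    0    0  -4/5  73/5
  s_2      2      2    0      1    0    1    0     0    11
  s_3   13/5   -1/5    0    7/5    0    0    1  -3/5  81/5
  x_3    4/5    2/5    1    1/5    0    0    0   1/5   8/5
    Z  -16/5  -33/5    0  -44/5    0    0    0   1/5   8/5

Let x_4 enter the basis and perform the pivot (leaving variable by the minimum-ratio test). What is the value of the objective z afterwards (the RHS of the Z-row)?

Ratio test on column x_4 — row 1: (73/5)/(16/5) = 73/16; row 2: 11/1 = 11; row 3: (81/5)/(7/5) = 81/7; row 4: (8/5)/(1/5) = 8. Minimum is 73/16 at row 1 (s_1 leaves); pivot element 16/5.
Pivot on row 1; the Z-row RHS becomes 8/5 − (-44/5)·(73/16) = 167/4.

167/4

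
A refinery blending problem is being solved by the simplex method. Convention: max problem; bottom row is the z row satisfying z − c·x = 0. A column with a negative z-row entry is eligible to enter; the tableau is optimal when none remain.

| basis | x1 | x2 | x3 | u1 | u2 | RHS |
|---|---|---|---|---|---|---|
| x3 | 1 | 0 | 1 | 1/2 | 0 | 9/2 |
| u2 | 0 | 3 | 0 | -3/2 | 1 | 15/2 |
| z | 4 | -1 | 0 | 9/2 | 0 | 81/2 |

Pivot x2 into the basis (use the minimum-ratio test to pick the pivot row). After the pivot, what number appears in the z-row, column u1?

Ratio test on column x2 — row 1: entry 0 ≤ 0; row 2: (15/2)/3 = 5/2. Minimum is 5/2 at row 2 (u2 leaves); pivot element 3.
Divide row 2 by 3; eliminate column x2 from the other rows.
z-row update in column u1: 9/2 − (-1)·(-1/2) = 4.

4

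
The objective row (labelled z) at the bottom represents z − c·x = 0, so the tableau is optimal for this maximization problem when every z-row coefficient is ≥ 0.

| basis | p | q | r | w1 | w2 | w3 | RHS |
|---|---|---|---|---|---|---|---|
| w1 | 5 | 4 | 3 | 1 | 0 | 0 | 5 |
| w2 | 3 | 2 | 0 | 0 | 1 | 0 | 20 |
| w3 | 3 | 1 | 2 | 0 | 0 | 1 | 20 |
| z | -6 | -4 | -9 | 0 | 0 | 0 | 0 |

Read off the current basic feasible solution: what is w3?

w3 is basic (row 3); its value is the RHS of that row, 20.

20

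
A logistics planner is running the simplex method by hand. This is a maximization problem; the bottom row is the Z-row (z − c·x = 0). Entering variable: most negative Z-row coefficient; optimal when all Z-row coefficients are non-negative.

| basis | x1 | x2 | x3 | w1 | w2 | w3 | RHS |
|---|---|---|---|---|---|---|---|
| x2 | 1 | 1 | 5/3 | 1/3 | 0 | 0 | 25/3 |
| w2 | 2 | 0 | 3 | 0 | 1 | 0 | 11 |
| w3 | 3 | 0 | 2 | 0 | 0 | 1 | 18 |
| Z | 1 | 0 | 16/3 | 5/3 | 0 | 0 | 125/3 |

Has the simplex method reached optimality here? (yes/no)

Every Z-row coefficient is ≥ 0, so the tableau is optimal.

yes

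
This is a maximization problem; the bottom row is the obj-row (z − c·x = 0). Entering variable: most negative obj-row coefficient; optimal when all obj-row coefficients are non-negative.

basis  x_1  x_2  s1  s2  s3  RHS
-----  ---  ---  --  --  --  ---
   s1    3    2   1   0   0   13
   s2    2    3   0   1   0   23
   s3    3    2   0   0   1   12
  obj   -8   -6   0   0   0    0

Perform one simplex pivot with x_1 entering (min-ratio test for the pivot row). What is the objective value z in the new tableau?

32

Ratio test on column x_1 — row 1: 13/3 = 13/3; row 2: 23/2 = 23/2; row 3: 12/3 = 4. Minimum is 4 at row 3 (s3 leaves); pivot element 3.
Pivot on row 3; the obj-row RHS becomes 0 − (-8)·4 = 32.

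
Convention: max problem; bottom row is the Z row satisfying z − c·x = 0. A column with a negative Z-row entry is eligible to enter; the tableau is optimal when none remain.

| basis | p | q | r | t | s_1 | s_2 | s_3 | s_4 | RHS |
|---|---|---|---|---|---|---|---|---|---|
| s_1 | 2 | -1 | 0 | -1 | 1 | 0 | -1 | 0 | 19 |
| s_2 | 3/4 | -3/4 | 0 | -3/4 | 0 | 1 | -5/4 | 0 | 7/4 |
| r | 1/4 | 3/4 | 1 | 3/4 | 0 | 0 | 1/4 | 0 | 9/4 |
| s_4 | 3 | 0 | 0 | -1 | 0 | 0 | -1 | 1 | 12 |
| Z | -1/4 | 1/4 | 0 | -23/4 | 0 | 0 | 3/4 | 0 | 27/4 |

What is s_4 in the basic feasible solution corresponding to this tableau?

s_4 is basic (row 4); its value is the RHS of that row, 12.

12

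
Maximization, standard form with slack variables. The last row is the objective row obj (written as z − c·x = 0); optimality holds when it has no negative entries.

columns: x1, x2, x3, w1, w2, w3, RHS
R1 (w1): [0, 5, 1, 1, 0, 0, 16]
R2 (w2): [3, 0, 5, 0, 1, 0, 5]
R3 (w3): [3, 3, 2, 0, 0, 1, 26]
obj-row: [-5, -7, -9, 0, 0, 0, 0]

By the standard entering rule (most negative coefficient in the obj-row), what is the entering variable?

Negative obj-row entries: x1: -5, x2: -7, x3: -9.
The most negative is -9 in column x3, so x3 enters.

x3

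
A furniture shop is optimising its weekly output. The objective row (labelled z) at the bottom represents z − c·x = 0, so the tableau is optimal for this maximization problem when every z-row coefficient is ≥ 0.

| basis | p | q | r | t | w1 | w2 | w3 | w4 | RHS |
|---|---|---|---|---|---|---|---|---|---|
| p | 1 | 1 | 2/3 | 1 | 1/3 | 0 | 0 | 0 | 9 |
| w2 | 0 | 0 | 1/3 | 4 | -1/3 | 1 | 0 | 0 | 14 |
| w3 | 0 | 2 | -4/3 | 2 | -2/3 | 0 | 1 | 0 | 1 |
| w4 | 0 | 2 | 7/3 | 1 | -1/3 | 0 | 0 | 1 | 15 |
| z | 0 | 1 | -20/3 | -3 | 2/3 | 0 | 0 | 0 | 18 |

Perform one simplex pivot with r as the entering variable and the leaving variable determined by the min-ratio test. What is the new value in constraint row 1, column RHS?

Ratio test on column r — row 1: 9/(2/3) = 27/2; row 2: 14/(1/3) = 42; row 3: entry -4/3 ≤ 0; row 4: 15/(7/3) = 45/7. Minimum is 45/7 at row 4 (w4 leaves); pivot element 7/3.
Divide row 4 by 7/3; eliminate column r from the other rows.
Row 1 update in column RHS: 9 − (2/3)·(45/7) = 33/7.

33/7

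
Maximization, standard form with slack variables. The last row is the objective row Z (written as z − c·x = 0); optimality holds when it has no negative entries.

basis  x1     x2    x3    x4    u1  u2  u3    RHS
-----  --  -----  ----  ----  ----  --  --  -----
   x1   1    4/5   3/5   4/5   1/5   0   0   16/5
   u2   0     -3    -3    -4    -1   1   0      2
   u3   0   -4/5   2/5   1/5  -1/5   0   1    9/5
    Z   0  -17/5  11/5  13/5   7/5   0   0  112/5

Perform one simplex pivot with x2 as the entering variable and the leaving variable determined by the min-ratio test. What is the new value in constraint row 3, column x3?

Ratio test on column x2 — row 1: (16/5)/(4/5) = 4; row 2: entry -3 ≤ 0; row 3: entry -4/5 ≤ 0. Minimum is 4 at row 1 (x1 leaves); pivot element 4/5.
Divide row 1 by 4/5; eliminate column x2 from the other rows.
Row 3 update in column x3: 2/5 − (-4/5)·(3/4) = 1.

1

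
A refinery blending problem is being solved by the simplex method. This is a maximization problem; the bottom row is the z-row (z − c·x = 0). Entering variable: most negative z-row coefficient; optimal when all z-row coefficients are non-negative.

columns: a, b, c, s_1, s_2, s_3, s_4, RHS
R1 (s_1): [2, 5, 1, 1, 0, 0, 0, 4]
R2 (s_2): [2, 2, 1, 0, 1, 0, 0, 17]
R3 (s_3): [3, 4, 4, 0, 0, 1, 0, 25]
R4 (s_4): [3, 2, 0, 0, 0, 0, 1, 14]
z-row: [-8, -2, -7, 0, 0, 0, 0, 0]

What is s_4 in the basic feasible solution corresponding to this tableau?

14

s_4 is basic (row 4); its value is the RHS of that row, 14.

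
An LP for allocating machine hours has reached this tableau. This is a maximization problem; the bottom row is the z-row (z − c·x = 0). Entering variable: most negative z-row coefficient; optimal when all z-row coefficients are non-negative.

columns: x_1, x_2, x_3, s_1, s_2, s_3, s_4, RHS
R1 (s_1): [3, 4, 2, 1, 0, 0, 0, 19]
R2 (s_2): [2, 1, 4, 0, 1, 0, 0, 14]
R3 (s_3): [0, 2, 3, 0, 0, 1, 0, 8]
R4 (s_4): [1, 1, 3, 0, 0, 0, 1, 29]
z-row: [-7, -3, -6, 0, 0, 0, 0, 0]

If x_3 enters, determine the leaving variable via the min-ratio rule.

s_3

Column x_3 entries and ratios — s_1: 19/2 = 19/2; s_2: 14/4 = 7/2; s_3: 8/3 = 8/3; s_4: 29/3 = 29/3.
Smallest ratio is 8/3 in the row of s_3, so s_3 leaves.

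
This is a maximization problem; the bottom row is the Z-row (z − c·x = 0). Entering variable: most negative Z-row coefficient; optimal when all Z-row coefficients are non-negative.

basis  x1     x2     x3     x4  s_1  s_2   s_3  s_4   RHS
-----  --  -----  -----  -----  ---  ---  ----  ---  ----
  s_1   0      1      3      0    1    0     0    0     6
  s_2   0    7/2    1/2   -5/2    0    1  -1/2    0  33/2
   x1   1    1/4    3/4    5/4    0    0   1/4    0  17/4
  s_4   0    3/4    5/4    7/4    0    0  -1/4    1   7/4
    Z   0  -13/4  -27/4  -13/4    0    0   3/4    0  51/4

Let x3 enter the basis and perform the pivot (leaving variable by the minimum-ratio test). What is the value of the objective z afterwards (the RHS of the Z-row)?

111/5

Ratio test on column x3 — row 1: 6/3 = 2; row 2: (33/2)/(1/2) = 33; row 3: (17/4)/(3/4) = 17/3; row 4: (7/4)/(5/4) = 7/5. Minimum is 7/5 at row 4 (s_4 leaves); pivot element 5/4.
Pivot on row 4; the Z-row RHS becomes 51/4 − (-27/4)·(7/5) = 111/5.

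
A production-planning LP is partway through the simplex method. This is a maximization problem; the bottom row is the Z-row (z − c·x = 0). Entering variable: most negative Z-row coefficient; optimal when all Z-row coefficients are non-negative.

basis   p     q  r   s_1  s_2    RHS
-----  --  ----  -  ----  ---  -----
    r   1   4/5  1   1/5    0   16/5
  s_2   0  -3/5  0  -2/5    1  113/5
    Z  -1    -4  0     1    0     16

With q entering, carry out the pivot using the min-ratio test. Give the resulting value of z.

Ratio test on column q — row 1: (16/5)/(4/5) = 4; row 2: entry -3/5 ≤ 0. Minimum is 4 at row 1 (r leaves); pivot element 4/5.
Pivot on row 1; the Z-row RHS becomes 16 − (-4)·4 = 32.

32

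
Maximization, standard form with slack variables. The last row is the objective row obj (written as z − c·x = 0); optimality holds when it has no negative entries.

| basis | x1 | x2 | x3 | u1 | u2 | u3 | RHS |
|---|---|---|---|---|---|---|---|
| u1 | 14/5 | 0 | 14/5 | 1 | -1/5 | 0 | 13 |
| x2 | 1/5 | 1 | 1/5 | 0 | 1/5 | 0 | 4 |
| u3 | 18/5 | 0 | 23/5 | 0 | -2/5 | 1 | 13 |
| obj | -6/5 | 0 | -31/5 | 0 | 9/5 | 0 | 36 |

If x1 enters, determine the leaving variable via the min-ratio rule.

Column x1 entries and ratios — u1: 13/(14/5) = 65/14; x2: 4/(1/5) = 20; u3: 13/(18/5) = 65/18.
Smallest ratio is 65/18 in the row of u3, so u3 leaves.

u3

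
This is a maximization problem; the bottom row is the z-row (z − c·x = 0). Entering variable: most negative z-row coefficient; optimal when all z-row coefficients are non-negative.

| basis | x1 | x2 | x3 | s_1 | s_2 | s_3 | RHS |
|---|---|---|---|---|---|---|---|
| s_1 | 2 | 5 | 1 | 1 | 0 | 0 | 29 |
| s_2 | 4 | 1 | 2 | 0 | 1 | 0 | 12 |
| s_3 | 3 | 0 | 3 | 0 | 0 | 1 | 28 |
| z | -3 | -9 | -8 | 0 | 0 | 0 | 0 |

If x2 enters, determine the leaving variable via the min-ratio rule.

Column x2 entries and ratios — s_1: 29/5 = 29/5; s_2: 12/1 = 12; s_3: 0 ≤ 0, skip.
Smallest ratio is 29/5 in the row of s_1, so s_1 leaves.

s_1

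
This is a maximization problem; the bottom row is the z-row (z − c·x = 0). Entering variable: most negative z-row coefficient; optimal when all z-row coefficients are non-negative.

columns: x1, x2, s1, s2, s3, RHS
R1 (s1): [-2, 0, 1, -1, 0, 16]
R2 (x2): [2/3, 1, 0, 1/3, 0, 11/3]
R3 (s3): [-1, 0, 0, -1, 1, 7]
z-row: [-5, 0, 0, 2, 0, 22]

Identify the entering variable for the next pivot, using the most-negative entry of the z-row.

x1

Negative z-row entries: x1: -5.
The most negative is -5 in column x1, so x1 enters.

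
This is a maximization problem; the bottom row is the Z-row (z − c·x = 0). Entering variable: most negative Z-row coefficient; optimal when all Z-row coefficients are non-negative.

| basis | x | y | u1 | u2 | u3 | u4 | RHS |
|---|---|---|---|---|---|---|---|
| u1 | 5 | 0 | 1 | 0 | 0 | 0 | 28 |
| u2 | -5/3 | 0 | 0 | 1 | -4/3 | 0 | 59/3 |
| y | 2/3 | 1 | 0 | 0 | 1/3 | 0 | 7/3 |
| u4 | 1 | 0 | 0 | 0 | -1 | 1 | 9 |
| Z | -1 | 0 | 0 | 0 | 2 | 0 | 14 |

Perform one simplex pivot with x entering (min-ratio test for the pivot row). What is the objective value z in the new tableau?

35/2

Ratio test on column x — row 1: 28/5 = 28/5; row 2: entry -5/3 ≤ 0; row 3: (7/3)/(2/3) = 7/2; row 4: 9/1 = 9. Minimum is 7/2 at row 3 (y leaves); pivot element 2/3.
Pivot on row 3; the Z-row RHS becomes 14 − (-1)·(7/2) = 35/2.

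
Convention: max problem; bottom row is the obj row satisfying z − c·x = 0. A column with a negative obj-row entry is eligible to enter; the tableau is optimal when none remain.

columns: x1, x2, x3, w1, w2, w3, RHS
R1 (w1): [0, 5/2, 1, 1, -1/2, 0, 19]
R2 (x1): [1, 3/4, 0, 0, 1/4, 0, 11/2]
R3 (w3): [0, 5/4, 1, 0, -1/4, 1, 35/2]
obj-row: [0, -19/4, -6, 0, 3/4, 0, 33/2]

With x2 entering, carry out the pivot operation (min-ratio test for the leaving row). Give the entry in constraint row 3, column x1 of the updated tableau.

-5/3

Ratio test on column x2 — row 1: 19/(5/2) = 38/5; row 2: (11/2)/(3/4) = 22/3; row 3: (35/2)/(5/4) = 14. Minimum is 22/3 at row 2 (x1 leaves); pivot element 3/4.
Divide row 2 by 3/4; eliminate column x2 from the other rows.
Row 3 update in column x1: 0 − (5/4)·(4/3) = -5/3.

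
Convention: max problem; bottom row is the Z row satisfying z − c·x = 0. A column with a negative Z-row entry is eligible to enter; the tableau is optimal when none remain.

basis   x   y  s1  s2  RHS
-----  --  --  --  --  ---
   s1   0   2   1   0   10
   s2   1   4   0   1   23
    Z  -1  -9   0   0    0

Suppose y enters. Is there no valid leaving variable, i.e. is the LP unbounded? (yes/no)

no

Column y has positive entries in row(s) 1, 2, so the ratio test bounds it — not unbounded.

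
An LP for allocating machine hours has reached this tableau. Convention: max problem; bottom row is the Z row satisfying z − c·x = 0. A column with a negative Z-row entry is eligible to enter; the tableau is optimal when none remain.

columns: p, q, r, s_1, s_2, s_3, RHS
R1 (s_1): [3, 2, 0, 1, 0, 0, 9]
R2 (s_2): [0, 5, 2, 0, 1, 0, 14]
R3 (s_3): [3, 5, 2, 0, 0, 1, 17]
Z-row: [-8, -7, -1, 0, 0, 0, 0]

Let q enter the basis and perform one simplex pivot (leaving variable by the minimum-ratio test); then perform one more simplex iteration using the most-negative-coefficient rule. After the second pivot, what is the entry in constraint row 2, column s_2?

Ratio test on column q — row 1: 9/2 = 9/2; row 2: 14/5 = 14/5; row 3: 17/5 = 17/5. Minimum is 14/5 at row 2 (s_2 leaves); pivot element 5.
Divide row 2 by 5; eliminate column q from the other rows.
Second iteration: most negative Z-row entry is -8 in column p, so p enters.
Ratio test on column p — row 1: (17/5)/3 = 17/15; row 2: entry 0 ≤ 0; row 3: 3/3 = 1. Minimum is 1 at row 3 (s_3 leaves); pivot element 3.
Divide row 3 by 3; eliminate column p from the other rows.
After both pivots, the entry at constraint row 2, column s_2 is 1/5.

1/5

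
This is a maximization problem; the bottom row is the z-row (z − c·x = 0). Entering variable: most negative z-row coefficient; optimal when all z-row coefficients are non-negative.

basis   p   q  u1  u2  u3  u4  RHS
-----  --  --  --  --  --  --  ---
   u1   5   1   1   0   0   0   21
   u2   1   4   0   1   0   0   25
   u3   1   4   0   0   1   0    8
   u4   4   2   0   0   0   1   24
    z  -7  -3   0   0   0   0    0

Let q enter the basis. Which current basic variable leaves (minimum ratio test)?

u3

Column q entries and ratios — u1: 21/1 = 21; u2: 25/4 = 25/4; u3: 8/4 = 2; u4: 24/2 = 12.
Smallest ratio is 2 in the row of u3, so u3 leaves.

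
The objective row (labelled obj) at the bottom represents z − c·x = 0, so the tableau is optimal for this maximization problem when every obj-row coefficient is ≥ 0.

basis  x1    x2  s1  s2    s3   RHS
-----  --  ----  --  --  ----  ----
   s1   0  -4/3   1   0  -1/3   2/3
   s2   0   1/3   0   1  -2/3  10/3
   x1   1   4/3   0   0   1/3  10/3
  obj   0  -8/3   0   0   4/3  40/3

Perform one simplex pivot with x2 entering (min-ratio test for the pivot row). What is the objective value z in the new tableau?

20

Ratio test on column x2 — row 1: entry -4/3 ≤ 0; row 2: (10/3)/(1/3) = 10; row 3: (10/3)/(4/3) = 5/2. Minimum is 5/2 at row 3 (x1 leaves); pivot element 4/3.
Pivot on row 3; the obj-row RHS becomes 40/3 − (-8/3)·(5/2) = 20.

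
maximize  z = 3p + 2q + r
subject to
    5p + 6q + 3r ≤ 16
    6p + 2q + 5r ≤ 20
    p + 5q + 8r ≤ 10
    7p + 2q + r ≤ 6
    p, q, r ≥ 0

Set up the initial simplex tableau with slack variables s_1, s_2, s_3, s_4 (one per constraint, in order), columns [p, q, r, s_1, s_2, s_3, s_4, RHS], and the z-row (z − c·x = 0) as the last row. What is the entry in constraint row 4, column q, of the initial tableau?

2

Constraint 4 has coefficient 2 on q.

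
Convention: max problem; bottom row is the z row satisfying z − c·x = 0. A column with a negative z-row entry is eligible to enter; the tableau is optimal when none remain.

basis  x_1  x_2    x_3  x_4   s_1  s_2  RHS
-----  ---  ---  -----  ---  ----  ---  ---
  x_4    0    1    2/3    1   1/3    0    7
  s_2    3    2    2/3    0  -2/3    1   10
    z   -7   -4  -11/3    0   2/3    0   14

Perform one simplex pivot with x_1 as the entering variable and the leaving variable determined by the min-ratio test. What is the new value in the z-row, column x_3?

-19/9

Ratio test on column x_1 — row 1: entry 0 ≤ 0; row 2: 10/3 = 10/3. Minimum is 10/3 at row 2 (s_2 leaves); pivot element 3.
Divide row 2 by 3; eliminate column x_1 from the other rows.
z-row update in column x_3: -11/3 − (-7)·(2/9) = -19/9.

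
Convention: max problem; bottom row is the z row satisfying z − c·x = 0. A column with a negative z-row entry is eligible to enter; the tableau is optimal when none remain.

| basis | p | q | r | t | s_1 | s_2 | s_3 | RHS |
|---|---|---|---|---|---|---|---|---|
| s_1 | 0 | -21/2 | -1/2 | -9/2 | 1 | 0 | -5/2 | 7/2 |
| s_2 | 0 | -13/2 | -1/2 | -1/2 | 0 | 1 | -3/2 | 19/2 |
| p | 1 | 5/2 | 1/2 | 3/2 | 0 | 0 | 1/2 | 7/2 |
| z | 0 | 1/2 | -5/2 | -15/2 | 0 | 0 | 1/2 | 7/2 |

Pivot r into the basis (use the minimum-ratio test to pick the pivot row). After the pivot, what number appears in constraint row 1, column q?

-8

Ratio test on column r — row 1: entry -1/2 ≤ 0; row 2: entry -1/2 ≤ 0; row 3: (7/2)/(1/2) = 7. Minimum is 7 at row 3 (p leaves); pivot element 1/2.
Divide row 3 by 1/2; eliminate column r from the other rows.
Row 1 update in column q: -21/2 − (-1/2)·5 = -8.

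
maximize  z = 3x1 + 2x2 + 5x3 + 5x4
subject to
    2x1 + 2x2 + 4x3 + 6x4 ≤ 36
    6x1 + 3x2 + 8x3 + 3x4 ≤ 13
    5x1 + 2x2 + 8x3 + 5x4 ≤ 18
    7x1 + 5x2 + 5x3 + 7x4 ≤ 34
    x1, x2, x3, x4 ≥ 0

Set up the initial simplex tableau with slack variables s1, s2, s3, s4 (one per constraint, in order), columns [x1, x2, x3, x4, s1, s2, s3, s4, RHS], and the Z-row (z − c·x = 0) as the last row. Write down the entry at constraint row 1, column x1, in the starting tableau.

Constraint 1 has coefficient 2 on x1.

2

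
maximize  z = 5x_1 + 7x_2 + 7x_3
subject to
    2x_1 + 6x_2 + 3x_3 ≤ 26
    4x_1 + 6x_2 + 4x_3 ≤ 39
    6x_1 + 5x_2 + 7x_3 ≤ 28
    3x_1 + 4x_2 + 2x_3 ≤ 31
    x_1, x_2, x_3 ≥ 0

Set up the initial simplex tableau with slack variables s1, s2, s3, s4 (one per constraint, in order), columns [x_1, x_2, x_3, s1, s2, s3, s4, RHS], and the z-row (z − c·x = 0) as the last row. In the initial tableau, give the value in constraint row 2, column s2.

1

Slack s2 belongs to constraint 2; its column is the unit vector e_2, so the entry in row 2 is 1.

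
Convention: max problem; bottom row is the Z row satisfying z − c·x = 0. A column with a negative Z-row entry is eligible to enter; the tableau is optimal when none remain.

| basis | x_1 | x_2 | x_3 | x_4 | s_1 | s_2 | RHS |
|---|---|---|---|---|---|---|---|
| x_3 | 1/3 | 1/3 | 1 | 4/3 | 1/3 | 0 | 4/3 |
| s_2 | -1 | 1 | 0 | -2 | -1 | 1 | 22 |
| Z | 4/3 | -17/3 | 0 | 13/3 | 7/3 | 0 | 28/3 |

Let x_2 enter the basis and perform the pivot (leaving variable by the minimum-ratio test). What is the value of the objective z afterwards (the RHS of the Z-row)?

Ratio test on column x_2 — row 1: (4/3)/(1/3) = 4; row 2: 22/1 = 22. Minimum is 4 at row 1 (x_3 leaves); pivot element 1/3.
Pivot on row 1; the Z-row RHS becomes 28/3 − (-17/3)·4 = 32.

32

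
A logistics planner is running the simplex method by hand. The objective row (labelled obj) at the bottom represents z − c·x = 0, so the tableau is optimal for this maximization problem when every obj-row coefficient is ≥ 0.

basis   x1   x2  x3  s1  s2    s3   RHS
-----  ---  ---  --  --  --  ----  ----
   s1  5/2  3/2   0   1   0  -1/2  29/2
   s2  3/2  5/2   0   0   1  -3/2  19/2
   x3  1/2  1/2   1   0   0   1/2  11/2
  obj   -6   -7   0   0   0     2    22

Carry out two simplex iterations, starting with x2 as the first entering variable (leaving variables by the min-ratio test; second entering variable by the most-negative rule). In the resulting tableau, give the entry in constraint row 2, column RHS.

Ratio test on column x2 — row 1: (29/2)/(3/2) = 29/3; row 2: (19/2)/(5/2) = 19/5; row 3: (11/2)/(1/2) = 11. Minimum is 19/5 at row 2 (s2 leaves); pivot element 5/2.
Divide row 2 by 5/2; eliminate column x2 from the other rows.
Second iteration: most negative obj-row entry is -11/5 in column s3, so s3 enters.
Ratio test on column s3 — row 1: (44/5)/(2/5) = 22; row 2: entry -3/5 ≤ 0; row 3: (18/5)/(4/5) = 9/2. Minimum is 9/2 at row 3 (x3 leaves); pivot element 4/5.
Divide row 3 by 4/5; eliminate column s3 from the other rows.
After both pivots, the entry at constraint row 2, column RHS is 13/2.

13/2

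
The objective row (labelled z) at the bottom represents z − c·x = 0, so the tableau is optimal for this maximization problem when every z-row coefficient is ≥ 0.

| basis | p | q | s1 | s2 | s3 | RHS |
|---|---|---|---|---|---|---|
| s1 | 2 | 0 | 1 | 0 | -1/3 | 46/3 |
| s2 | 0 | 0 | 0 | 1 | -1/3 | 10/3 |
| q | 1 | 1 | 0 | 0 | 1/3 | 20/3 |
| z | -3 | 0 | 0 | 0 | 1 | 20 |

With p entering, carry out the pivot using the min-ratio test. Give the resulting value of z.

40

Ratio test on column p — row 1: (46/3)/2 = 23/3; row 2: entry 0 ≤ 0; row 3: (20/3)/1 = 20/3. Minimum is 20/3 at row 3 (q leaves); pivot element 1.
Pivot on row 3; the z-row RHS becomes 20 − (-3)·(20/3) = 40.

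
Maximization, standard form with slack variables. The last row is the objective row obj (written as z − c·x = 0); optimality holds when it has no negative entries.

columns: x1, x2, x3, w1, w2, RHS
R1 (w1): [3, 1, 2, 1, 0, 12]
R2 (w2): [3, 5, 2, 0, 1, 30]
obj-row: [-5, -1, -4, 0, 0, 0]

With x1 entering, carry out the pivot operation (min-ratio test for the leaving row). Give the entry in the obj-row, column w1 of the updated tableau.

5/3

Ratio test on column x1 — row 1: 12/3 = 4; row 2: 30/3 = 10. Minimum is 4 at row 1 (w1 leaves); pivot element 3.
Divide row 1 by 3; eliminate column x1 from the other rows.
obj-row update in column w1: 0 − (-5)·(1/3) = 5/3.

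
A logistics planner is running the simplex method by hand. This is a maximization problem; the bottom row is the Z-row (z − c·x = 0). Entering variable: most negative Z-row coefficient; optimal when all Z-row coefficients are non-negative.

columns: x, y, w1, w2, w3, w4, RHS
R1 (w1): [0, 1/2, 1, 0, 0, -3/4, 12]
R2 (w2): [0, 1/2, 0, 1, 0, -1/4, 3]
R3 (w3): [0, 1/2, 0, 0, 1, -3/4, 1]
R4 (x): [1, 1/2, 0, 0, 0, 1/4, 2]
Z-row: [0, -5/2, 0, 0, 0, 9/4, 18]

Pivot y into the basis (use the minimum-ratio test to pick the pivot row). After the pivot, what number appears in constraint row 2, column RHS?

2

Ratio test on column y — row 1: 12/(1/2) = 24; row 2: 3/(1/2) = 6; row 3: 1/(1/2) = 2; row 4: 2/(1/2) = 4. Minimum is 2 at row 3 (w3 leaves); pivot element 1/2.
Divide row 3 by 1/2; eliminate column y from the other rows.
Row 2 update in column RHS: 3 − (1/2)·2 = 2.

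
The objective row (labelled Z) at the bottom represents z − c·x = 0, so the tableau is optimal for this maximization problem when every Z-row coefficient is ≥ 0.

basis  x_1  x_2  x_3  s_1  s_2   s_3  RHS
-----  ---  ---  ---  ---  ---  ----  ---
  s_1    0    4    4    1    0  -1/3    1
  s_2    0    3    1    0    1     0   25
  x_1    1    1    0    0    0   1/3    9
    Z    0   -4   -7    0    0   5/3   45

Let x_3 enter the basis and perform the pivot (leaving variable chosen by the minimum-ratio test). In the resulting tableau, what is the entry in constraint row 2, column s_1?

Ratio test on column x_3 — row 1: 1/4 = 1/4; row 2: 25/1 = 25; row 3: entry 0 ≤ 0. Minimum is 1/4 at row 1 (s_1 leaves); pivot element 4.
Divide row 1 by 4; eliminate column x_3 from the other rows.
Row 2 update in column s_1: 0 − 1·(1/4) = -1/4.

-1/4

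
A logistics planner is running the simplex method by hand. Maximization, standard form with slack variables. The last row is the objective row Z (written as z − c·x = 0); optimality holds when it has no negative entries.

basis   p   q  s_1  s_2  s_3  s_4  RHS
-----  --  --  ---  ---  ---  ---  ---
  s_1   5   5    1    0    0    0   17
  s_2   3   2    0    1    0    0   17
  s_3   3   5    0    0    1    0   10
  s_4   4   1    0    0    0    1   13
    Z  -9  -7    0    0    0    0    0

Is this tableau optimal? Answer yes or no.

The Z-row has a negative entry -9 in column p, so it is not optimal.

no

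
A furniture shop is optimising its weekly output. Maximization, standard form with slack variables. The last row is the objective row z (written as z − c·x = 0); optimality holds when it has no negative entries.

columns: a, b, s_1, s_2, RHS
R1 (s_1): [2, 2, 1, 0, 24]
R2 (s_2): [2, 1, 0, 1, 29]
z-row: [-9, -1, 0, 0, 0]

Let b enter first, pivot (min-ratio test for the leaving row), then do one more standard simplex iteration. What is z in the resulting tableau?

Ratio test on column b — row 1: 24/2 = 12; row 2: 29/1 = 29. Minimum is 12 at row 1 (s_1 leaves); pivot element 2.
Pivot on row 1; the z-row RHS becomes 0 − (-1)·12 = 12.
Next entering variable (most negative z-row entry -8): a.
Ratio test on column a — row 1: 12/1 = 12; row 2: 17/1 = 17. Minimum is 12 at row 1 (b leaves); pivot element 1.
After the second pivot the z-row RHS is 12 − (-8)·12 = 108.

108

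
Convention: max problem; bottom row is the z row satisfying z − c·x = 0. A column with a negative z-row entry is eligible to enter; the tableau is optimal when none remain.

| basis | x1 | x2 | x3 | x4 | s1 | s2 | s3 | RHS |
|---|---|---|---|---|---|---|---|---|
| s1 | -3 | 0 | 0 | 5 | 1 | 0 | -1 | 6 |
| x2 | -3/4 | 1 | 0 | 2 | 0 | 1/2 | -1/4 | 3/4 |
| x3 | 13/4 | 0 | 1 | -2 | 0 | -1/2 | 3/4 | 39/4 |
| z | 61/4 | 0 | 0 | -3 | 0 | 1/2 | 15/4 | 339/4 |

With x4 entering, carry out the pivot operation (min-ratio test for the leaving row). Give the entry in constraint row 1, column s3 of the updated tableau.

-3/8

Ratio test on column x4 — row 1: 6/5 = 6/5; row 2: (3/4)/2 = 3/8; row 3: entry -2 ≤ 0. Minimum is 3/8 at row 2 (x2 leaves); pivot element 2.
Divide row 2 by 2; eliminate column x4 from the other rows.
Row 1 update in column s3: -1 − 5·(-1/8) = -3/8.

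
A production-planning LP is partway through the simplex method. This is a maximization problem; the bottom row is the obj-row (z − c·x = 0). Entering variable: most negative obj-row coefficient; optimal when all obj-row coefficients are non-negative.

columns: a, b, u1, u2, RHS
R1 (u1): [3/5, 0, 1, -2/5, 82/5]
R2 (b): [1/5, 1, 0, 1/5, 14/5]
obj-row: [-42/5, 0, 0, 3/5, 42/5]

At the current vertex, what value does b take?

b is basic (row 2); its value is the RHS of that row, 14/5.

14/5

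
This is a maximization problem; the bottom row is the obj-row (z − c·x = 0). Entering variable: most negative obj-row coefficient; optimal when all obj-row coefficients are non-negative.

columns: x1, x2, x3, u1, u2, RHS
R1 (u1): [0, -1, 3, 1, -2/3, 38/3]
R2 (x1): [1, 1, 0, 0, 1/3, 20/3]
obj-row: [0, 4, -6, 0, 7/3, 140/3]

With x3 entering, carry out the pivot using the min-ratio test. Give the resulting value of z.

Ratio test on column x3 — row 1: (38/3)/3 = 38/9; row 2: entry 0 ≤ 0. Minimum is 38/9 at row 1 (u1 leaves); pivot element 3.
Pivot on row 1; the obj-row RHS becomes 140/3 − (-6)·(38/9) = 72.

72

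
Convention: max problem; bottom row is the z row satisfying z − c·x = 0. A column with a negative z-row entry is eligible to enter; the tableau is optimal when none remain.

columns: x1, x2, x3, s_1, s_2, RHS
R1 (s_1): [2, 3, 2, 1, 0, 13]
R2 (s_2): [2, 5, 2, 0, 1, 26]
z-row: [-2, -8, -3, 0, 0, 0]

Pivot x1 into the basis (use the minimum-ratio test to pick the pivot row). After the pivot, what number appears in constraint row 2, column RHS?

13

Ratio test on column x1 — row 1: 13/2 = 13/2; row 2: 26/2 = 13. Minimum is 13/2 at row 1 (s_1 leaves); pivot element 2.
Divide row 1 by 2; eliminate column x1 from the other rows.
Row 2 update in column RHS: 26 − 2·(13/2) = 13.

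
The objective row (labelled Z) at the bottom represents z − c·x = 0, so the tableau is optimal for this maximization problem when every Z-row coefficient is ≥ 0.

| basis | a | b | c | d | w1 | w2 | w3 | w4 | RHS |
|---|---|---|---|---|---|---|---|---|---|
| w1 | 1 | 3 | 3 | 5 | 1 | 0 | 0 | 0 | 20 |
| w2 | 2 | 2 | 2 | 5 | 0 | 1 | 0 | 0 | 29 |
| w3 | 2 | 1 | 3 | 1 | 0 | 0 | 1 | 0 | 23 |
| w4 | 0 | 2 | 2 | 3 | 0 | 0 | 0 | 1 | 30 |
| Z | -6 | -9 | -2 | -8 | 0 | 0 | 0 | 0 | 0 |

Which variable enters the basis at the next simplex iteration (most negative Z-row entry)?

Negative Z-row entries: a: -6, b: -9, c: -2, d: -8.
The most negative is -9 in column b, so b enters.

b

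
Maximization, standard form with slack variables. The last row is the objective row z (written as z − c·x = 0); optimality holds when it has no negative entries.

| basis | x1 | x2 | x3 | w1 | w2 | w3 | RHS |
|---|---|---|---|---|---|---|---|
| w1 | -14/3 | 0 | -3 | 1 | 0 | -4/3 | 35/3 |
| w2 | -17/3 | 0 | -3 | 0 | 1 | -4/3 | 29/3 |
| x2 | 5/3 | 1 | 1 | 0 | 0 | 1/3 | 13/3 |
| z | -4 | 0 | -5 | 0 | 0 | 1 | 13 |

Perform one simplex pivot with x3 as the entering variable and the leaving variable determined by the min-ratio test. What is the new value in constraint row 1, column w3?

-1/3

Ratio test on column x3 — row 1: entry -3 ≤ 0; row 2: entry -3 ≤ 0; row 3: (13/3)/1 = 13/3. Minimum is 13/3 at row 3 (x2 leaves); pivot element 1.
Divide row 3 by 1; eliminate column x3 from the other rows.
Row 1 update in column w3: -4/3 − (-3)·(1/3) = -1/3.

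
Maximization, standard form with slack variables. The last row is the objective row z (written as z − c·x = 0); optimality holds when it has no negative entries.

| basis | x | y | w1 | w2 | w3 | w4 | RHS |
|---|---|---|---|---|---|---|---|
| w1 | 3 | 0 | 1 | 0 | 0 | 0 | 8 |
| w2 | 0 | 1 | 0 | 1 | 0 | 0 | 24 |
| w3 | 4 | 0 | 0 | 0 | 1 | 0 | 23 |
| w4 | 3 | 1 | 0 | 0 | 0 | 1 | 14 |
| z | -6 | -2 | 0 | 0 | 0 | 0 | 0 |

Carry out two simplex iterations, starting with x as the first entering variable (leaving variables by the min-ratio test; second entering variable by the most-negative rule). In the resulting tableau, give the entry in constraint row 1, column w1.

Ratio test on column x — row 1: 8/3 = 8/3; row 2: entry 0 ≤ 0; row 3: 23/4 = 23/4; row 4: 14/3 = 14/3. Minimum is 8/3 at row 1 (w1 leaves); pivot element 3.
Divide row 1 by 3; eliminate column x from the other rows.
Second iteration: most negative z-row entry is -2 in column y, so y enters.
Ratio test on column y — row 1: entry 0 ≤ 0; row 2: 24/1 = 24; row 3: entry 0 ≤ 0; row 4: 6/1 = 6. Minimum is 6 at row 4 (w4 leaves); pivot element 1.
Divide row 4 by 1; eliminate column y from the other rows.
After both pivots, the entry at constraint row 1, column w1 is 1/3.

1/3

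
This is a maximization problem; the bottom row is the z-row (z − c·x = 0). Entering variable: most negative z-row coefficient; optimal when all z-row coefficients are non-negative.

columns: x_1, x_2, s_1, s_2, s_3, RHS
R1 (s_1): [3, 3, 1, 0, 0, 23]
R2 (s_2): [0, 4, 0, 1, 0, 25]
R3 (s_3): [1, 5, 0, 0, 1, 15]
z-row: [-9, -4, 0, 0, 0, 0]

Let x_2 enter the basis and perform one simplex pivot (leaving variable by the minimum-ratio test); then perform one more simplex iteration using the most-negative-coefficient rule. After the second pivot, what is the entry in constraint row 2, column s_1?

1/3

Ratio test on column x_2 — row 1: 23/3 = 23/3; row 2: 25/4 = 25/4; row 3: 15/5 = 3. Minimum is 3 at row 3 (s_3 leaves); pivot element 5.
Divide row 3 by 5; eliminate column x_2 from the other rows.
Second iteration: most negative z-row entry is -41/5 in column x_1, so x_1 enters.
Ratio test on column x_1 — row 1: 14/(12/5) = 35/6; row 2: entry -4/5 ≤ 0; row 3: 3/(1/5) = 15. Minimum is 35/6 at row 1 (s_1 leaves); pivot element 12/5.
Divide row 1 by 12/5; eliminate column x_1 from the other rows.
After both pivots, the entry at constraint row 2, column s_1 is 1/3.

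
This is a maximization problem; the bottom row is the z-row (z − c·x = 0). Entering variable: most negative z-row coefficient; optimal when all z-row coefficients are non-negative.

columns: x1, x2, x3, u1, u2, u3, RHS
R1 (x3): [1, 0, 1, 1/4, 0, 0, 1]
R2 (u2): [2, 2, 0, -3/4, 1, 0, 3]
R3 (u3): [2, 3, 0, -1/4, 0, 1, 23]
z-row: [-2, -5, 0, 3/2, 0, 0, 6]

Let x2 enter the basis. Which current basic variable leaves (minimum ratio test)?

u2

Column x2 entries and ratios — x3: 0 ≤ 0, skip; u2: 3/2 = 3/2; u3: 23/3 = 23/3.
Smallest ratio is 3/2 in the row of u2, so u2 leaves.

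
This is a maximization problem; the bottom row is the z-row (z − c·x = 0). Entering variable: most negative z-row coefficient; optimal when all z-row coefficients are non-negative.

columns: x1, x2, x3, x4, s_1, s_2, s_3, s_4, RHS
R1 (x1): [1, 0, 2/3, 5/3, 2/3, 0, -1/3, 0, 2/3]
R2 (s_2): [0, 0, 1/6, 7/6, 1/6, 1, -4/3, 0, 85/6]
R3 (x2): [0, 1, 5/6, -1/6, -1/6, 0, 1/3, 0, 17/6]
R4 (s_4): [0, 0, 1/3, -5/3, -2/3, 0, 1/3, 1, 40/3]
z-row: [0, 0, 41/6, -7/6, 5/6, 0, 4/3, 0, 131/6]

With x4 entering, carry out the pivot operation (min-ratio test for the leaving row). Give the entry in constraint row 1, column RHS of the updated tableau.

2/5

Ratio test on column x4 — row 1: (2/3)/(5/3) = 2/5; row 2: (85/6)/(7/6) = 85/7; row 3: entry -1/6 ≤ 0; row 4: entry -5/3 ≤ 0. Minimum is 2/5 at row 1 (x1 leaves); pivot element 5/3.
Divide row 1 by 5/3; eliminate column x4 from the other rows.
In the new row 1, the RHS entry is the old entry divided by the pivot: (2/3)/(5/3) = 2/5.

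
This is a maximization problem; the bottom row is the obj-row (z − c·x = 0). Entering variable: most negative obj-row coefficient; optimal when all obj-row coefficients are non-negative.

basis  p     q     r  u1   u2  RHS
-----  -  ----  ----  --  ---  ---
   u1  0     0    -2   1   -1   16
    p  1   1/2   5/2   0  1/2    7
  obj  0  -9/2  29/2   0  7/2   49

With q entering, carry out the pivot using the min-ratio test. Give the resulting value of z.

Ratio test on column q — row 1: entry 0 ≤ 0; row 2: 7/(1/2) = 14. Minimum is 14 at row 2 (p leaves); pivot element 1/2.
Pivot on row 2; the obj-row RHS becomes 49 − (-9/2)·14 = 112.

112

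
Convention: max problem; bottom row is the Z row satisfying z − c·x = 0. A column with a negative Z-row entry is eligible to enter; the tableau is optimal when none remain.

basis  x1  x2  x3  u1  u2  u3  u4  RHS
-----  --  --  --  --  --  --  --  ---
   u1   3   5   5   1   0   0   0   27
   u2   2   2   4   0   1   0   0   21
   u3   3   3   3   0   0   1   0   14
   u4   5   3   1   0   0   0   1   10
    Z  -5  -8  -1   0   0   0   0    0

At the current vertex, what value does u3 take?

u3 is basic (row 3); its value is the RHS of that row, 14.

14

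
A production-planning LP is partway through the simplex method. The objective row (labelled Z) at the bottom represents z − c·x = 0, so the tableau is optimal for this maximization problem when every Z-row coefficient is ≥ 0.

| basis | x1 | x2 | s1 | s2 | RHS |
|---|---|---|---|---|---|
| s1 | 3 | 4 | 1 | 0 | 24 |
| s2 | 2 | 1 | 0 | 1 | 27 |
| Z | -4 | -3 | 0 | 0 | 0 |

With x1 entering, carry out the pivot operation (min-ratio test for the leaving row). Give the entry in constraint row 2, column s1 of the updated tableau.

-2/3

Ratio test on column x1 — row 1: 24/3 = 8; row 2: 27/2 = 27/2. Minimum is 8 at row 1 (s1 leaves); pivot element 3.
Divide row 1 by 3; eliminate column x1 from the other rows.
Row 2 update in column s1: 0 − 2·(1/3) = -2/3.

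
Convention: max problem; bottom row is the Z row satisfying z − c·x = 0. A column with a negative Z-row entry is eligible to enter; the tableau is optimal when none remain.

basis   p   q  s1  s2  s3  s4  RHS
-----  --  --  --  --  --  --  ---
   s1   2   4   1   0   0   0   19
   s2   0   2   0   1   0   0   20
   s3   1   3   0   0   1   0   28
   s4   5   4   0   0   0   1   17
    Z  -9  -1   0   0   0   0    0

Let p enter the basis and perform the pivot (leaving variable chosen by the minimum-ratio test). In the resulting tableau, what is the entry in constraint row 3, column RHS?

123/5

Ratio test on column p — row 1: 19/2 = 19/2; row 2: entry 0 ≤ 0; row 3: 28/1 = 28; row 4: 17/5 = 17/5. Minimum is 17/5 at row 4 (s4 leaves); pivot element 5.
Divide row 4 by 5; eliminate column p from the other rows.
Row 3 update in column RHS: 28 − 1·(17/5) = 123/5.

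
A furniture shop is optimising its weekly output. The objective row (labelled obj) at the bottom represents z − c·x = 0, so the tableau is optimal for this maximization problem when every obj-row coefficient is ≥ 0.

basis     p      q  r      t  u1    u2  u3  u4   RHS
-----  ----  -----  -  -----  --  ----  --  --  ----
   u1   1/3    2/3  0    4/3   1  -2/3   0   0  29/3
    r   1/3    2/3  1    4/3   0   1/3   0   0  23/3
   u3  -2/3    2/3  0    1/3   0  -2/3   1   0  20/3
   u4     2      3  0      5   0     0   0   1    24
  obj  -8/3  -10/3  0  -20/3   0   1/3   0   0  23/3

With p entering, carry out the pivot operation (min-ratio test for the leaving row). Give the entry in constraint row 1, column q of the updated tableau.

1/6

Ratio test on column p — row 1: (29/3)/(1/3) = 29; row 2: (23/3)/(1/3) = 23; row 3: entry -2/3 ≤ 0; row 4: 24/2 = 12. Minimum is 12 at row 4 (u4 leaves); pivot element 2.
Divide row 4 by 2; eliminate column p from the other rows.
Row 1 update in column q: 2/3 − (1/3)·(3/2) = 1/6.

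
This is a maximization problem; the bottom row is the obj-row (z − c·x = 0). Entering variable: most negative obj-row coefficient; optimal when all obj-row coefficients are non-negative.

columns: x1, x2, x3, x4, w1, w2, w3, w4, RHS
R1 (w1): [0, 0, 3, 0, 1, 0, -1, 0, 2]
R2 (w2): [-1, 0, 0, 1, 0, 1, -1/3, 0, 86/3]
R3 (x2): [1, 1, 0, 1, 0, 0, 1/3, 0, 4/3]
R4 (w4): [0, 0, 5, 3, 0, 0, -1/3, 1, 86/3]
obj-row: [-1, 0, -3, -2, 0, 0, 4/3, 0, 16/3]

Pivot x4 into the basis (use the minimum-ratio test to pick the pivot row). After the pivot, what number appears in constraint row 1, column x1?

0

Ratio test on column x4 — row 1: entry 0 ≤ 0; row 2: (86/3)/1 = 86/3; row 3: (4/3)/1 = 4/3; row 4: (86/3)/3 = 86/9. Minimum is 4/3 at row 3 (x2 leaves); pivot element 1.
Divide row 3 by 1; eliminate column x4 from the other rows.
Row 1 update in column x1: 0 − 0·1 = 0.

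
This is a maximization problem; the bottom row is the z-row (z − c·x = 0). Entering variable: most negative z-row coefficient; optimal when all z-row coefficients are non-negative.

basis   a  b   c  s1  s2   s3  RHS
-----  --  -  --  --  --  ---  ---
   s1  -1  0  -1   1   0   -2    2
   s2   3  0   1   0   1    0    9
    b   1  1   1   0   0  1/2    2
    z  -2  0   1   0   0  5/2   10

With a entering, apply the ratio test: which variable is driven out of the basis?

b

Column a entries and ratios — s1: -1 ≤ 0, skip; s2: 9/3 = 3; b: 2/1 = 2.
Smallest ratio is 2 in the row of b, so b leaves.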